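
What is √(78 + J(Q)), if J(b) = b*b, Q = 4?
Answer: √94 ≈ 9.6954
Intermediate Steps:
J(b) = b²
√(78 + J(Q)) = √(78 + 4²) = √(78 + 16) = √94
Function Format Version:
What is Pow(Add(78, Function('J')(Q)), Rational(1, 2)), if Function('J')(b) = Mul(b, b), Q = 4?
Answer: Pow(94, Rational(1, 2)) ≈ 9.6954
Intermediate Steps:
Function('J')(b) = Pow(b, 2)
Pow(Add(78, Function('J')(Q)), Rational(1, 2)) = Pow(Add(78, Pow(4, 2)), Rational(1, 2)) = Pow(Add(78, 16), Rational(1, 2)) = Pow(94, Rational(1, 2))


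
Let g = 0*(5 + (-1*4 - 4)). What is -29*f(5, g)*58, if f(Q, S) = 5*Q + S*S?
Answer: -42050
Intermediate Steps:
g = 0 (g = 0*(5 + (-4 - 4)) = 0*(5 - 8) = 0*(-3) = 0)
f(Q, S) = S**2 + 5*Q (f(Q, S) = 5*Q + S**2 = S**2 + 5*Q)
-29*f(5, g)*58 = -29*(0**2 + 5*5)*58 = -29*(0 + 25)*58 = -29*25*58 = -725*58 = -42050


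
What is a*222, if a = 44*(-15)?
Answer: -146520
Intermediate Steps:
a = -660
a*222 = -660*222 = -146520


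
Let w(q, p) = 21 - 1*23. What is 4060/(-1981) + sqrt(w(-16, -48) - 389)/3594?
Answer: -580/283 + I*sqrt(391)/3594 ≈ -2.0495 + 0.0055019*I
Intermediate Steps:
w(q, p) = -2 (w(q, p) = 21 - 23 = -2)
4060/(-1981) + sqrt(w(-16, -48) - 389)/3594 = 4060/(-1981) + sqrt(-2 - 389)/3594 = 4060*(-1/1981) + sqrt(-391)*(1/3594) = -580/283 + (I*sqrt(391))*(1/3594) = -580/283 + I*sqrt(391)/3594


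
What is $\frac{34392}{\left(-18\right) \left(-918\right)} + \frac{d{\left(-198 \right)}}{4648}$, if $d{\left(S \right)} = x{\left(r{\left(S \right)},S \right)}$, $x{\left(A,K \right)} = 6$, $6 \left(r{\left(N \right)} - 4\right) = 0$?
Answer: $\frac{6664715}{3200148} \approx 2.0826$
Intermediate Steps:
$r{\left(N \right)} = 4$ ($r{\left(N \right)} = 4 + \frac{1}{6} \cdot 0 = 4 + 0 = 4$)
$d{\left(S \right)} = 6$
$\frac{34392}{\left(-18\right) \left(-918\right)} + \frac{d{\left(-198 \right)}}{4648} = \frac{34392}{\left(-18\right) \left(-918\right)} + \frac{6}{4648} = \frac{34392}{16524} + 6 \cdot \frac{1}{4648} = 34392 \cdot \frac{1}{16524} + \frac{3}{2324} = \frac{2866}{1377} + \frac{3}{2324} = \frac{6664715}{3200148}$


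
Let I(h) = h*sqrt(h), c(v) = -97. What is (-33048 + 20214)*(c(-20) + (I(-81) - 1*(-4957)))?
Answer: -62373240 + 9355986*I ≈ -6.2373e+7 + 9.356e+6*I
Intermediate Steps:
I(h) = h**(3/2)
(-33048 + 20214)*(c(-20) + (I(-81) - 1*(-4957))) = (-33048 + 20214)*(-97 + ((-81)**(3/2) - 1*(-4957))) = -12834*(-97 + (-729*I + 4957)) = -12834*(-97 + (4957 - 729*I)) = -12834*(4860 - 729*I) = -62373240 + 9355986*I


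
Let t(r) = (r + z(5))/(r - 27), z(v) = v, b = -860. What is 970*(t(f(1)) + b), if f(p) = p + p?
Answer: -4172358/5 ≈ -8.3447e+5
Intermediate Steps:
f(p) = 2*p
t(r) = (5 + r)/(-27 + r) (t(r) = (r + 5)/(r - 27) = (5 + r)/(-27 + r))
970*(t(f(1)) + b) = 970*((5 + 2*1)/(-27 + 2*1) - 860) = 970*((5 + 2)/(-27 + 2) - 860) = 970*(7/(-25) - 860) = 970*(-1/25*7 - 860) = 970*(-7/25 - 860) = 970*(-21507/25) = -4172358/5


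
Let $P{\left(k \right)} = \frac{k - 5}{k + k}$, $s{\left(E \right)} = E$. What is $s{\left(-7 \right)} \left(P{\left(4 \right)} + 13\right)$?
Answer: $- \frac{721}{8} \approx -90.125$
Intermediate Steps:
$P{\left(k \right)} = \frac{-5 + k}{2 k}$
$s{\left(-7 \right)} \left(P{\left(4 \right)} + 13\right) = - 7 \left(\frac{-5 + 4}{2 \cdot 4} + 13\right) = - 7 \left(\frac{1}{2} \cdot \frac{1}{4} \left(-1\right) + 13\right) = - 7 \left(- \frac{1}{8} + 13\right) = \left(-7\right) \frac{103}{8} = - \frac{721}{8}$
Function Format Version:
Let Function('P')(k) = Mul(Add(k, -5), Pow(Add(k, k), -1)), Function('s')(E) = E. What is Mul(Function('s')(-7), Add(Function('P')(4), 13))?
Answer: Rational(-721, 8) ≈ -90.125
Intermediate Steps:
Function('P')(k) = Mul(Rational(1, 2), Pow(k, -1), Add(-5, k)) (Function('P')(k) = Mul(Add(-5, k), Pow(Mul(2, k), -1)) = Mul(Add(-5, k), Mul(Rational(1, 2), Pow(k, -1))) = Mul(Rational(1, 2), Pow(k, -1), Add(-5, k)))
Mul(Function('s')(-7), Add(Function('P')(4), 13)) = Mul(-7, Add(Mul(Rational(1, 2), Pow(4, -1), Add(-5, 4)), 13)) = Mul(-7, Add(Mul(Rational(1, 2), Rational(1, 4), -1), 13)) = Mul(-7, Add(Rational(-1, 8), 13)) = Mul(-7, Rational(103, 8)) = Rational(-721, 8)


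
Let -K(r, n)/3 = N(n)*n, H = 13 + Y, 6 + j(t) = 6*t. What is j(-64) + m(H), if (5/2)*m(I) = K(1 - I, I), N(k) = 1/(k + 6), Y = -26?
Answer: -13728/35 ≈ -392.23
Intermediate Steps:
N(k) = 1/(6 + k)
j(t) = -6 + 6*t
H = -13 (H = 13 - 26 = -13)
K(r, n) = -3*n/(6 + n)
m(I) = -6*I/(5*(6 + I)) (m(I) = 2*(-3*I/(6 + I))/5 = -6*I/(5*(6 + I)))
j(-64) + m(H) = (-6 + 6*(-64)) - 6*(-13)/(30 + 5*(-13)) = (-6 - 384) - 6*(-13)/(30 - 65) = -390 - 6*(-13)/(-35) = -390 - 6*(-13)*(-1/35) = -390 - 78/35 = -13728/35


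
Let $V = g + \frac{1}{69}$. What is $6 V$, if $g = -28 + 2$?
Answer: $- \frac{3586}{23} \approx -155.91$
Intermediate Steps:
$g = -26$
$V = - \frac{1793}{69}$ ($V = -26 + \frac{1}{69} = - \frac{1793}{69} \approx -25.986$)
$6 V = 6 \left(- \frac{1793}{69}\right) = - \frac{3586}{23}$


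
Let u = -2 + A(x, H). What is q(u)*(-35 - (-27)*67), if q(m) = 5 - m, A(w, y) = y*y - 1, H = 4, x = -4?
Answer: -14192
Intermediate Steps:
A(w, y) = -1 + y² (A(w, y) = y² - 1 = -1 + y²)
u = 13 (u = -2 + (-1 + 4²) = -2 + (-1 + 16) = -2 + 15 = 13)
q(u)*(-35 - (-27)*67) = (5 - 1*13)*(-35 - (-27)*67) = (5 - 13)*(-35 - 27*(-67)) = -8*(-35 + 1809) = -8*1774 = -14192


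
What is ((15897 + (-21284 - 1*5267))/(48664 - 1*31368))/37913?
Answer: -5327/327871624 ≈ -1.6247e-5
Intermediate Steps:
((15897 + (-21284 - 1*5267))/(48664 - 1*31368))/37913 = ((15897 + (-21284 - 5267))/(48664 - 31368))*(1/37913) = ((15897 - 26551)/17296)*(1/37913) = -10654*1/17296*(1/37913) = -5327/8648*1/37913 = -5327/327871624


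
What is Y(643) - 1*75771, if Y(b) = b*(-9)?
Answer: -81558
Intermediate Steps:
Y(b) = -9*b
Y(643) - 1*75771 = -9*643 - 1*75771 = -5787 - 75771 = -81558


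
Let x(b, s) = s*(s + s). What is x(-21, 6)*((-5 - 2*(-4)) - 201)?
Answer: -14256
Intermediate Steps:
x(b, s) = 2*s**2 (x(b, s) = s*(2*s) = 2*s**2)
x(-21, 6)*((-5 - 2*(-4)) - 201) = (2*6**2)*((-5 - 2*(-4)) - 201) = (2*36)*((-5 + 8) - 201) = 72*(3 - 201) = 72*(-198) = -14256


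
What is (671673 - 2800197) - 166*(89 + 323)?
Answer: -2196916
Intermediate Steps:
(671673 - 2800197) - 166*(89 + 323) = -2128524 - 166*412 = -2128524 - 68392 = -2196916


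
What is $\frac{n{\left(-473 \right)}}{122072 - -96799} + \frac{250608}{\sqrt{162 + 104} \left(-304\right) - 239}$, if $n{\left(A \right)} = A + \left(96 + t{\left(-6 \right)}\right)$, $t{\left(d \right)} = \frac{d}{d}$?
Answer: $\frac{13100125231592}{5367928370985} - \frac{76184832 \sqrt{266}}{24525535} \approx -48.223$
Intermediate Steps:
$t{\left(d \right)} = 1$
$n{\left(A \right)} = 97 + A$ ($n{\left(A \right)} = A + \left(96 + 1\right) = A + 97 = 97 + A$)
$\frac{n{\left(-473 \right)}}{122072 - -96799} + \frac{250608}{\sqrt{162 + 104} \left(-304\right) - 239} = \frac{97 - 473}{122072 - -96799} + \frac{250608}{\sqrt{162 + 104} \left(-304\right) - 239} = - \frac{376}{122072 + 96799} + \frac{250608}{\sqrt{266} \left(-304\right) - 239} = - \frac{376}{218871} + \frac{250608}{- 304 \sqrt{266} - 239} = \left(-376\right) \frac{1}{218871} + \frac{250608}{-239 - 304 \sqrt{266}} = - \frac{376}{218871} + \frac{250608}{-239 - 304 \sqrt{266}}$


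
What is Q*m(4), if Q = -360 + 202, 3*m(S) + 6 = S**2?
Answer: -1580/3 ≈ -526.67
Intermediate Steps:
m(S) = -2 + S**2/3
Q = -158
Q*m(4) = -158*(-2 + (1/3)*4**2) = -158*(-2 + (1/3)*16) = -158*(-2 + 16/3) = -158*10/3 = -1580/3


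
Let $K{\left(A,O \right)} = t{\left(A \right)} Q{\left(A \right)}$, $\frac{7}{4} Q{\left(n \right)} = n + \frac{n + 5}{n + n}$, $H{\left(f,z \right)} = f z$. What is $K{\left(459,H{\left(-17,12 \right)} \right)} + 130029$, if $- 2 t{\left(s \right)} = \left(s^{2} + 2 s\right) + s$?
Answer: $-27710487$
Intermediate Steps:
$Q{\left(n \right)} = \frac{4 n}{7} + \frac{2 \left(5 + n\right)}{7 n}$ ($Q{\left(n \right)} = \frac{4 \left(n + \frac{n + 5}{n + n}\right)}{7} = \frac{4 \left(n + \frac{5 + n}{2 n}\right)}{7} = \frac{4 n}{7} + \frac{2 \left(5 + n\right)}{7 n}$)
$t{\left(s \right)} = - \frac{3 s}{2} - \frac{s^{2}}{2}$ ($t{\left(s \right)} = - \frac{\left(s^{2} + 2 s\right) + s}{2} = - \frac{s^{2} + 3 s}{2} = - \frac{3 s}{2} - \frac{s^{2}}{2}$)
$K{\left(A,O \right)} = - \frac{\left(3 + A\right) \left(5 + A \left(1 + 2 A\right)\right)}{7}$ ($K{\left(A,O \right)} = - \frac{A \left(3 + A\right)}{2} \frac{2 \left(5 + A \left(1 + 2 A\right)\right)}{7 A} = - \frac{\left(3 + A\right) \left(5 + A \left(1 + 2 A\right)\right)}{7}$)
$K{\left(459,H{\left(-17,12 \right)} \right)} + 130029 = - \frac{\left(3 + 459\right) \left(5 + 459 \left(1 + 2 \cdot 459\right)\right)}{7} + 130029 = \left(- \frac{1}{7}\right) 462 \left(5 + 459 \left(1 + 918\right)\right) + 130029 = \left(- \frac{1}{7}\right) 462 \left(5 + 459 \cdot 919\right) + 130029 = \left(- \frac{1}{7}\right) 462 \left(5 + 421821\right) + 130029 = \left(- \frac{1}{7}\right) 462 \cdot 421826 + 130029 = -27840516 + 130029 = -27710487$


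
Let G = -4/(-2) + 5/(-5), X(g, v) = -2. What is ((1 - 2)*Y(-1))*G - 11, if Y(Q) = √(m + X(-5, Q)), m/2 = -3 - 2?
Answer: -11 - 2*I*√3 ≈ -11.0 - 3.4641*I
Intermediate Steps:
G = 1 (G = -4*(-½) + 5*(-⅕) = 2 - 1 = 1)
m = -10 (m = 2*(-3 - 2) = 2*(-5) = -10)
Y(Q) = 2*I*√3 (Y(Q) = √(-10 - 2) = √(-12) = 2*I*√3)
((1 - 2)*Y(-1))*G - 11 = ((1 - 2)*(2*I*√3))*1 - 11 = -2*I*√3*1 - 11 = -2*I*√3 - 11 = -11 - 2*I*√3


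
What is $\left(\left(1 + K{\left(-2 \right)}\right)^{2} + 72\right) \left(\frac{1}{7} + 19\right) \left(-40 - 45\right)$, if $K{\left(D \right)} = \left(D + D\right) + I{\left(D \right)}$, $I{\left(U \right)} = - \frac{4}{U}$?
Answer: $- \frac{831470}{7} \approx -1.1878 \cdot 10^{5}$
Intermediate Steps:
$K{\left(D \right)} = - \frac{4}{D} + 2 D$ ($K{\left(D \right)} = \left(D + D\right) - \frac{4}{D} = 2 D - \frac{4}{D} = - \frac{4}{D} + 2 D$)
$\left(\left(1 + K{\left(-2 \right)}\right)^{2} + 72\right) \left(\frac{1}{7} + 19\right) \left(-40 - 45\right) = \left(\left(1 + \left(- \frac{4}{-2} + 2 \left(-2\right)\right)\right)^{2} + 72\right) \left(\frac{1}{7} + 19\right) \left(-40 - 45\right) = \left(\left(1 - 2\right)^{2} + 72\right) \left(\frac{1}{7} + 19\right) \left(-85\right) = \left(\left(1 + \left(2 - 4\right)\right)^{2} + 72\right) \frac{134}{7} \left(-85\right) = \left(\left(1 - 2\right)^{2} + 72\right) \left(- \frac{11390}{7}\right) = \left(\left(-1\right)^{2} + 72\right) \left(- \frac{11390}{7}\right) = \left(1 + 72\right) \left(- \frac{11390}{7}\right) = 73 \left(- \frac{11390}{7}\right) = - \frac{831470}{7}$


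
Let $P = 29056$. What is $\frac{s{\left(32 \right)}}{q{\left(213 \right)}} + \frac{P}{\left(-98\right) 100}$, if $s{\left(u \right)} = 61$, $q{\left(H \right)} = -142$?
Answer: $- \frac{590469}{173950} \approx -3.3945$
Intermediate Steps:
$\frac{s{\left(32 \right)}}{q{\left(213 \right)}} + \frac{P}{\left(-98\right) 100} = \frac{61}{-142} + \frac{29056}{\left(-98\right) 100} = 61 \left(- \frac{1}{142}\right) + \frac{29056}{-9800} = - \frac{61}{142} + 29056 \left(- \frac{1}{9800}\right) = - \frac{61}{142} - \frac{3632}{1225} = - \frac{590469}{173950}$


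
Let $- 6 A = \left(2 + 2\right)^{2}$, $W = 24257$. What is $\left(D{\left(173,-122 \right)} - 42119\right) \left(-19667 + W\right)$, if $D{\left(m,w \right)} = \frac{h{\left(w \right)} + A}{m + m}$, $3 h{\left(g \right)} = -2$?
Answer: $- \frac{33445441980}{173} \approx -1.9333 \cdot 10^{8}$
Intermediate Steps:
$h{\left(g \right)} = - \frac{2}{3}$ ($h{\left(g \right)} = \frac{1}{3} \left(-2\right) = - \frac{2}{3}$)
$A = - \frac{8}{3}$ ($A = - \frac{\left(2 + 2\right)^{2}}{6} = - \frac{4^{2}}{6} = \left(- \frac{1}{6}\right) 16 = - \frac{8}{3} \approx -2.6667$)
$D{\left(m,w \right)} = - \frac{5}{3 m}$ ($D{\left(m,w \right)} = \frac{- \frac{2}{3} - \frac{8}{3}}{m + m} = - \frac{10}{3 \cdot 2 m} = - \frac{10 \frac{1}{2 m}}{3} = - \frac{5}{3 m}$)
$\left(D{\left(173,-122 \right)} - 42119\right) \left(-19667 + W\right) = \left(- \frac{5}{3 \cdot 173} - 42119\right) \left(-19667 + 24257\right) = \left(\left(- \frac{5}{3}\right) \frac{1}{173} - 42119\right) 4590 = \left(- \frac{5}{519} - 42119\right) 4590 = \left(- \frac{21859766}{519}\right) 4590 = - \frac{33445441980}{173}$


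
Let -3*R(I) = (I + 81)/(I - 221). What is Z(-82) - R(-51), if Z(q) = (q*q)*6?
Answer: 5486779/136 ≈ 40344.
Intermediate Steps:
Z(q) = 6*q² (Z(q) = q²*6 = 6*q²)
R(I) = -(81 + I)/(3*(-221 + I)) (R(I) = -(I + 81)/(3*(I - 221)) = -(81 + I)/(3*(-221 + I)))
Z(-82) - R(-51) = 6*(-82)² - (-81 - 1*(-51))/(3*(-221 - 51)) = 6*6724 - (-81 + 51)/(3*(-272)) = 40344 - (-1)*(-30)/(3*272) = 40344 - 1*5/136 = 40344 - 5/136 = 5486779/136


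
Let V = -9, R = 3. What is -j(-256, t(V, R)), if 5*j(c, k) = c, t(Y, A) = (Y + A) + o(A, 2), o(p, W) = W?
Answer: 256/5 ≈ 51.200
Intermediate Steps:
t(Y, A) = 2 + A + Y (t(Y, A) = (Y + A) + 2 = (A + Y) + 2 = 2 + A + Y)
j(c, k) = c/5
-j(-256, t(V, R)) = -(-256)/5 = -1*(-256/5) = 256/5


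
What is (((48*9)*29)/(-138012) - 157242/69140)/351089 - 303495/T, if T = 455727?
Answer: -14121696858998348159/21204874701809662570 ≈ -0.66596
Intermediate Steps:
(((48*9)*29)/(-138012) - 157242/69140)/351089 - 303495/T = (((48*9)*29)/(-138012) - 157242/69140)/351089 - 303495/455727 = ((432*29)*(-1/138012) - 157242*1/69140)*(1/351089) - 303495*1/455727 = (12528*(-1/138012) - 78621/34570)*(1/351089) - 101165/151909 = (-1044/11501 - 78621/34570)*(1/351089) - 101165/151909 = -940311201/397589570*1/351089 - 101165/151909 = -940311201/139589324541730 - 101165/151909 = -14121696858998348159/21204874701809662570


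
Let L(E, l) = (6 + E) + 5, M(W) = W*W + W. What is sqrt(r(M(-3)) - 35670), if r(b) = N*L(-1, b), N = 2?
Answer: 5*I*sqrt(1426) ≈ 188.81*I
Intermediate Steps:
M(W) = W + W**2 (M(W) = W**2 + W = W + W**2)
L(E, l) = 11 + E
r(b) = 20 (r(b) = 2*(11 - 1) = 2*10 = 20)
sqrt(r(M(-3)) - 35670) = sqrt(20 - 35670) = sqrt(-35650) = 5*I*sqrt(1426)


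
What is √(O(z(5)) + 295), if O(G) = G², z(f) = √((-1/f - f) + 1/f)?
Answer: √290 ≈ 17.029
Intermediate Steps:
z(f) = √(-f) (z(f) = √((-f - 1/f) + 1/f) = √(-f))
√(O(z(5)) + 295) = √((√(-1*5))² + 295) = √((√(-5))² + 295) = √((I*√5)² + 295) = √(-5 + 295) = √290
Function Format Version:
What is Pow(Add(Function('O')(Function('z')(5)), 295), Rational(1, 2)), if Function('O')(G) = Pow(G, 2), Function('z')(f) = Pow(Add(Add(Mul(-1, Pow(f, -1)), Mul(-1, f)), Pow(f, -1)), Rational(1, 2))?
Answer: Pow(290, Rational(1, 2)) ≈ 17.029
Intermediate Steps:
Function('z')(f) = Pow(Mul(-1, f), Rational(1, 2)) (Function('z')(f) = Pow(Add(Add(Mul(-1, f), Mul(-1, Pow(f, -1))), Pow(f, -1)), Rational(1, 2)) = Pow(Mul(-1, f), Rational(1, 2)))
Pow(Add(Function('O')(Function('z')(5)), 295), Rational(1, 2)) = Pow(Add(Pow(Pow(Mul(-1, 5), Rational(1, 2)), 2), 295), Rational(1, 2)) = Pow(Add(Pow(Pow(-5, Rational(1, 2)), 2), 295), Rational(1, 2)) = Pow(Add(Pow(Mul(I, Pow(5, Rational(1, 2))), 2), 295), Rational(1, 2)) = Pow(Add(-5, 295), Rational(1, 2)) = Pow(290, Rational(1, 2))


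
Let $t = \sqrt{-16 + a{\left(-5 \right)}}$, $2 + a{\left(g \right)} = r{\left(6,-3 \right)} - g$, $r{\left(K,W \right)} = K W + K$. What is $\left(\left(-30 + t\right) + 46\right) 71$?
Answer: $1136 + 355 i \approx 1136.0 + 355.0 i$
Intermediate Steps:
$r{\left(K,W \right)} = K + K W$
$a{\left(g \right)} = -14 - g$ ($a{\left(g \right)} = -2 - \left(g - 6 \left(1 - 3\right)\right) = -2 - \left(12 + g\right) = -14 - g$)
$t = 5 i$ ($t = \sqrt{-16 - 9} = \sqrt{-25} = 5 i \approx 5.0 i$)
$\left(\left(-30 + t\right) + 46\right) 71 = \left(\left(-30 + 5 i\right) + 46\right) 71 = \left(16 + 5 i\right) 71 = 1136 + 355 i$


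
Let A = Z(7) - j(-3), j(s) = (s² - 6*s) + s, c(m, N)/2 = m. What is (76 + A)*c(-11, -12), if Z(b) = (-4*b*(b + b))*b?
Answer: 59224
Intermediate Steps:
c(m, N) = 2*m
Z(b) = -8*b³ (Z(b) = (-4*b*2*b)*b = (-8*b²)*b = -8*b³)
j(s) = s² - 5*s
A = -2768 (A = -8*7³ - (-3)*(-5 - 3) = -8*343 - (-3)*(-8) = -2744 - 1*24 = -2744 - 24 = -2768)
(76 + A)*c(-11, -12) = (76 - 2768)*(2*(-11)) = -2692*(-22) = 59224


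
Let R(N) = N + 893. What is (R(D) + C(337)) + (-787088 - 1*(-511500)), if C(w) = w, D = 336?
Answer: -274022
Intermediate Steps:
R(N) = 893 + N
(R(D) + C(337)) + (-787088 - 1*(-511500)) = ((893 + 336) + 337) + (-787088 - 1*(-511500)) = (1229 + 337) + (-787088 + 511500) = 1566 - 275588 = -274022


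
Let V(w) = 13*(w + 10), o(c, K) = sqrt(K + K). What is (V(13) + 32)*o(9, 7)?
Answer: 331*sqrt(14) ≈ 1238.5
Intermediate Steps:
o(c, K) = sqrt(2)*sqrt(K) (o(c, K) = sqrt(2*K) = sqrt(2)*sqrt(K))
V(w) = 130 + 13*w (V(w) = 13*(10 + w) = 130 + 13*w)
(V(13) + 32)*o(9, 7) = ((130 + 13*13) + 32)*(sqrt(2)*sqrt(7)) = ((130 + 169) + 32)*sqrt(14) = (299 + 32)*sqrt(14) = 331*sqrt(14)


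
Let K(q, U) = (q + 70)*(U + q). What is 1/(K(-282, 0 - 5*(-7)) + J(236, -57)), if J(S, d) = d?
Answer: 1/52307 ≈ 1.9118e-5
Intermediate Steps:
K(q, U) = (70 + q)*(U + q)
1/(K(-282, 0 - 5*(-7)) + J(236, -57)) = 1/(((-282)² + 70*(0 - 5*(-7)) + 70*(-282) + (0 - 5*(-7))*(-282)) - 57) = 1/((79524 + 70*(0 + 35) - 19740 + (0 + 35)*(-282)) - 57) = 1/((79524 + 70*35 - 19740 + 35*(-282)) - 57) = 1/((79524 + 2450 - 19740 - 9870) - 57) = 1/(52364 - 57) = 1/52307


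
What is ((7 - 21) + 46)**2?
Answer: 1024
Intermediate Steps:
((7 - 21) + 46)**2 = (-14 + 46)**2 = 32**2 = 1024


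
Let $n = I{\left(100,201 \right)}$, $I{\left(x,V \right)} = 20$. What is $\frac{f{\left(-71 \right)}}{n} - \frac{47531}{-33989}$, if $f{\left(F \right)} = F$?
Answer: $- \frac{1462599}{679780} \approx -2.1516$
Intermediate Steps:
$n = 20$
$\frac{f{\left(-71 \right)}}{n} - \frac{47531}{-33989} = - \frac{71}{20} - \frac{47531}{-33989} = \left(-71\right) \frac{1}{20} - - \frac{47531}{33989} = - \frac{71}{20} + \frac{47531}{33989} = - \frac{1462599}{679780}$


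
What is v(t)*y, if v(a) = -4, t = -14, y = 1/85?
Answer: -4/85 ≈ -0.047059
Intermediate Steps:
y = 1/85 ≈ 0.011765
v(t)*y = -4*1/85 = -4/85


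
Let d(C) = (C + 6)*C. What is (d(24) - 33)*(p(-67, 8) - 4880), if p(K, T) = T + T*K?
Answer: -3715296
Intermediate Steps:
d(C) = C*(6 + C) (d(C) = (6 + C)*C = C*(6 + C))
p(K, T) = T + K*T
(d(24) - 33)*(p(-67, 8) - 4880) = (24*(6 + 24) - 33)*(8*(1 - 67) - 4880) = (24*30 - 33)*(8*(-66) - 4880) = (720 - 33)*(-528 - 4880) = 687*(-5408) = -3715296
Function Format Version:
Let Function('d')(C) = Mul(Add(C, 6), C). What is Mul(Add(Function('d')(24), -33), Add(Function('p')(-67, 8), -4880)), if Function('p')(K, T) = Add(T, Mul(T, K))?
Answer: -3715296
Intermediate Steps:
Function('d')(C) = Mul(C, Add(6, C)) (Function('d')(C) = Mul(Add(6, C), C) = Mul(C, Add(6, C)))
Function('p')(K, T) = Add(T, Mul(K, T))
Mul(Add(Function('d')(24), -33), Add(Function('p')(-67, 8), -4880)) = Mul(Add(Mul(24, Add(6, 24)), -33), Add(Mul(8, Add(1, -67)), -4880)) = Mul(Add(Mul(24, 30), -33), Add(Mul(8, -66), -4880)) = Mul(Add(720, -33), Add(-528, -4880)) = Mul(687, -5408) = -3715296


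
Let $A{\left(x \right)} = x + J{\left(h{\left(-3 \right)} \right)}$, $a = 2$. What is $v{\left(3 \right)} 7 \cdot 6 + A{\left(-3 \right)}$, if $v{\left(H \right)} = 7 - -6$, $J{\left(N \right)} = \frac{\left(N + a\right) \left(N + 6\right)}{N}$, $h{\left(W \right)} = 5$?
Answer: $\frac{2792}{5} \approx 558.4$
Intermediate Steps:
$J{\left(N \right)} = \frac{\left(2 + N\right) \left(6 + N\right)}{N}$ ($J{\left(N \right)} = \frac{\left(N + 2\right) \left(N + 6\right)}{N} = \frac{\left(2 + N\right) \left(6 + N\right)}{N}$)
$v{\left(H \right)} = 13$ ($v{\left(H \right)} = 7 + 6 = 13$)
$A{\left(x \right)} = \frac{77}{5} + x$ ($A{\left(x \right)} = x + \left(8 + 5 + \frac{12}{5}\right) = x + \frac{77}{5} = \frac{77}{5} + x$)
$v{\left(3 \right)} 7 \cdot 6 + A{\left(-3 \right)} = 13 \cdot 7 \cdot 6 + \left(\frac{77}{5} - 3\right) = 13 \cdot 42 + \frac{62}{5} = 546 + \frac{62}{5} = \frac{2792}{5}$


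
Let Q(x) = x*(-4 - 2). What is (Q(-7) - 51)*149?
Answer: -1341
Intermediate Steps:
Q(x) = -6*x (Q(x) = x*(-6) = -6*x)
(Q(-7) - 51)*149 = (-6*(-7) - 51)*149 = (42 - 51)*149 = -9*149 = -1341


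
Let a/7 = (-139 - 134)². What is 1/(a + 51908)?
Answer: 1/573611 ≈ 1.7433e-6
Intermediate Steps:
a = 521703 (a = 7*(-139 - 134)² = 7*(-273)² = 7*74529 = 521703)
1/(a + 51908) = 1/(521703 + 51908) = 1/573611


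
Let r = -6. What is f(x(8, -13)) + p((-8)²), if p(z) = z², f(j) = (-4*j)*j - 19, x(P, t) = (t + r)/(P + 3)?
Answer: 491873/121 ≈ 4065.1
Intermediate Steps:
x(P, t) = (-6 + t)/(3 + P) (x(P, t) = (t - 6)/(P + 3) = (-6 + t)/(3 + P))
f(j) = -19 - 4*j² (f(j) = -4*j² - 19 = -19 - 4*j²)
f(x(8, -13)) + p((-8)²) = (-19 - 4*(-6 - 13)²/(3 + 8)²) + ((-8)²)² = (-19 - 4*(-19/11)²) + 64² = (-19 - 4*((1/11)*(-19))²) + 4096 = (-19 - 4*(-19/11)²) + 4096 = (-19 - 4*361/121) + 4096 = (-19 - 1444/121) + 4096 = -3743/121 + 4096 = 491873/121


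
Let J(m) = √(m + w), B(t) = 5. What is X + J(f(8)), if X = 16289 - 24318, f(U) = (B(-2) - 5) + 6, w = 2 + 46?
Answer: -8029 + 3*√6 ≈ -8021.6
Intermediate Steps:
w = 48
f(U) = 6 (f(U) = (5 - 5) + 6 = 0 + 6 = 6)
J(m) = √(48 + m) (J(m) = √(m + 48) = √(48 + m))
X = -8029
X + J(f(8)) = -8029 + √(48 + 6) = -8029 + √54 = -8029 + 3*√6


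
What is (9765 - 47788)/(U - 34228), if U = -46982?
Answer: 38023/81210 ≈ 0.46821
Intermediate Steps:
(9765 - 47788)/(U - 34228) = (9765 - 47788)/(-46982 - 34228) = -38023/(-81210) = -38023*(-1/81210) = 38023/81210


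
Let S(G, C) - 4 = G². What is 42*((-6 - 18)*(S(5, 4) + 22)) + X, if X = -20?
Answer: -51428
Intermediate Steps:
S(G, C) = 4 + G²
42*((-6 - 18)*(S(5, 4) + 22)) + X = 42*((-6 - 18)*((4 + 5²) + 22)) - 20 = 42*(-24*((4 + 25) + 22)) - 20 = 42*(-24*(29 + 22)) - 20 = 42*(-24*51) - 20 = 42*(-1224) - 20 = -51408 - 20 = -51428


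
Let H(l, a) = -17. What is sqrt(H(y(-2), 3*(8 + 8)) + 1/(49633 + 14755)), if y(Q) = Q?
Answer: I*sqrt(17619695715)/32194 ≈ 4.1231*I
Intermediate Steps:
sqrt(H(y(-2), 3*(8 + 8)) + 1/(49633 + 14755)) = sqrt(-17 + 1/(49633 + 14755)) = sqrt(-17 + 1/64388) = sqrt(-1094595/64388) = I*sqrt(17619695715)/32194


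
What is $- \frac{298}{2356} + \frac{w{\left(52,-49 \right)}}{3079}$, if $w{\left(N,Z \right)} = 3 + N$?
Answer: $- \frac{393981}{3627062} \approx -0.10862$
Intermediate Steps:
$- \frac{298}{2356} + \frac{w{\left(52,-49 \right)}}{3079} = - \frac{298}{2356} + \frac{3 + 52}{3079} = \left(-298\right) \frac{1}{2356} + 55 \cdot \frac{1}{3079} = - \frac{149}{1178} + \frac{55}{3079} = - \frac{393981}{3627062}$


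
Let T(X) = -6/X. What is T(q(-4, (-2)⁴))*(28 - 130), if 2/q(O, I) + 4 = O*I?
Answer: -20808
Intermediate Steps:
q(O, I) = 2/(-4 + I*O) (q(O, I) = 2/(-4 + O*I) = 2/(-4 + I*O))
T(q(-4, (-2)⁴))*(28 - 130) = (-6/(2/(-4 + (-2)⁴*(-4))))*(28 - 130) = -6/(2/(-4 + 16*(-4)))*(-102) = -6/(2/(-4 - 64))*(-102) = -6/(2/(-68))*(-102) = -6/(2*(-1/68))*(-102) = -6/(-1/34)*(-102) = -6*(-34)*(-102) = 204*(-102) = -20808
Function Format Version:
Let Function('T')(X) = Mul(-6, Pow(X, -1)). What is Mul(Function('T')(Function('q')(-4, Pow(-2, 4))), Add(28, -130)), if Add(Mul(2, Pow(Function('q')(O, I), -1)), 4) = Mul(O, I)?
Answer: -20808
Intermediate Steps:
Function('q')(O, I) = Mul(2, Pow(Add(-4, Mul(I, O)), -1)) (Function('q')(O, I) = Mul(2, Pow(Add(-4, Mul(O, I)), -1)) = Mul(2, Pow(Add(-4, Mul(I, O)), -1)))
Mul(Function('T')(Function('q')(-4, Pow(-2, 4))), Add(28, -130)) = Mul(Mul(-6, Pow(Mul(2, Pow(Add(-4, Mul(Pow(-2, 4), -4)), -1)), -1)), Add(28, -130)) = Mul(Mul(-6, Pow(Mul(2, Pow(Add(-4, Mul(16, -4)), -1)), -1)), -102) = Mul(Mul(-6, Pow(Mul(2, Pow(Add(-4, -64), -1)), -1)), -102) = Mul(Mul(-6, Pow(Mul(2, Pow(-68, -1)), -1)), -102) = Mul(Mul(-6, Pow(Mul(2, Rational(-1, 68)), -1)), -102) = Mul(Mul(-6, Pow(Rational(-1, 34), -1)), -102) = Mul(Mul(-6, -34), -102) = Mul(204, -102) = -20808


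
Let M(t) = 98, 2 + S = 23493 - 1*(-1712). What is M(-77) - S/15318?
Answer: 491987/5106 ≈ 96.355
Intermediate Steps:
S = 25203 (S = -2 + (23493 - 1*(-1712)) = -2 + (23493 + 1712) = -2 + 25205 = 25203)
M(-77) - S/15318 = 98 - 25203/15318 = 98 - 1*8401/5106 = 98 - 8401/5106 = 491987/5106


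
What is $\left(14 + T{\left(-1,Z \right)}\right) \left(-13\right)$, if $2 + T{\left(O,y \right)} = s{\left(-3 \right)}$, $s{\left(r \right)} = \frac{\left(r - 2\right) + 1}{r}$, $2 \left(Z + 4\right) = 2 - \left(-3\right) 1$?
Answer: $- \frac{520}{3} \approx -173.33$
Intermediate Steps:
$Z = - \frac{3}{2}$ ($Z = -4 + \frac{2 - \left(-3\right) 1}{2} = -4 + \frac{2 - -3}{2} = -4 + \frac{2 + 3}{2} = -4 + \frac{1}{2} \cdot 5 = -4 + \frac{5}{2} = - \frac{3}{2} \approx -1.5$)
$s{\left(r \right)} = \frac{-1 + r}{r}$ ($s{\left(r \right)} = \frac{\left(-2 + r\right) + 1}{r} = \frac{-1 + r}{r}$)
$T{\left(O,y \right)} = - \frac{2}{3}$ ($T{\left(O,y \right)} = -2 + \frac{-1 - 3}{-3} = -2 - - \frac{4}{3} = -2 + \frac{4}{3} = - \frac{2}{3}$)
$\left(14 + T{\left(-1,Z \right)}\right) \left(-13\right) = \left(14 - \frac{2}{3}\right) \left(-13\right) = \frac{40}{3} \left(-13\right) = - \frac{520}{3}$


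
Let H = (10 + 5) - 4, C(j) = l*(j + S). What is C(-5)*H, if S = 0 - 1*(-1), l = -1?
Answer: 44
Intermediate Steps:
S = 1 (S = 0 + 1 = 1)
C(j) = -1 - j (C(j) = -(j + 1) = -(1 + j) = -1 - j)
H = 11 (H = 15 - 4 = 11)
C(-5)*H = (-1 - 1*(-5))*11 = (-1 + 5)*11 = 4*11 = 44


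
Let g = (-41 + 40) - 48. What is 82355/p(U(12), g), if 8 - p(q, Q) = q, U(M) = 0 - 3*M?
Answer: 82355/44 ≈ 1871.7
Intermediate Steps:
g = -49 (g = -1 - 48 = -49)
U(M) = -3*M
p(q, Q) = 8 - q
82355/p(U(12), g) = 82355/(8 - (-3)*12) = 82355/(8 - 1*(-36)) = 82355/(8 + 36) = 82355/44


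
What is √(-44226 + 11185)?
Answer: I*√33041 ≈ 181.77*I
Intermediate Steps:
√(-44226 + 11185) = √(-33041) = I*√33041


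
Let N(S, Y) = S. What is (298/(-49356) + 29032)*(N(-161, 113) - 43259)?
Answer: -15554163085370/12339 ≈ -1.2606e+9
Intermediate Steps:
(298/(-49356) + 29032)*(N(-161, 113) - 43259) = (298/(-49356) + 29032)*(-161 - 43259) = (298*(-1/49356) + 29032)*(-43420) = (-149/24678 + 29032)*(-43420) = (716451547/24678)*(-43420) = -15554163085370/12339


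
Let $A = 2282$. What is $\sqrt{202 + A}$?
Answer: $6 \sqrt{69} \approx 49.84$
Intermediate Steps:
$\sqrt{202 + A} = \sqrt{202 + 2282} = \sqrt{2484} = 6 \sqrt{69}$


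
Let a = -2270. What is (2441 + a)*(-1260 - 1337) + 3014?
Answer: -441073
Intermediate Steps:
(2441 + a)*(-1260 - 1337) + 3014 = (2441 - 2270)*(-1260 - 1337) + 3014 = 171*(-2597) + 3014 = -444087 + 3014 = -441073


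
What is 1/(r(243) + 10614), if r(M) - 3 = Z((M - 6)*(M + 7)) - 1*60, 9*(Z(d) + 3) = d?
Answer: 3/51412 ≈ 5.8352e-5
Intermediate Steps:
Z(d) = -3 + d/9
r(M) = -60 + (-6 + M)*(7 + M)/9 (r(M) = 3 + ((-3 + ((M - 6)*(M + 7))/9) - 1*60) = 3 + ((-3 + ((-6 + M)*(7 + M))/9) - 60) = 3 + ((-3 + (-6 + M)*(7 + M)/9) - 60) = 3 + (-63 + (-6 + M)*(7 + M)/9) = -60 + (-6 + M)*(7 + M)/9)
1/(r(243) + 10614) = 1/((-194/3 + (⅑)*243 + (⅑)*243²) + 10614) = 1/((-194/3 + 27 + (⅑)*59049) + 10614) = 1/((-194/3 + 27 + 6561) + 10614) = 1/(19570/3 + 10614) = 1/(51412/3) = 3/51412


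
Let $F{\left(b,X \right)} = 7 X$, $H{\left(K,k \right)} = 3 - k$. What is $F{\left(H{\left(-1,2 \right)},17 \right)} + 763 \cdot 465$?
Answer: $354914$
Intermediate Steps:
$F{\left(H{\left(-1,2 \right)},17 \right)} + 763 \cdot 465 = 7 \cdot 17 + 763 \cdot 465 = 119 + 354795 = 354914$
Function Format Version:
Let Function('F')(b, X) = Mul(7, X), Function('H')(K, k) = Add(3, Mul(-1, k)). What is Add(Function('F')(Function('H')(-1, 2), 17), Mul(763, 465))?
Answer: 354914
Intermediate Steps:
Add(Function('F')(Function('H')(-1, 2), 17), Mul(763, 465)) = Add(Mul(7, 17), Mul(763, 465)) = Add(119, 354795) = 354914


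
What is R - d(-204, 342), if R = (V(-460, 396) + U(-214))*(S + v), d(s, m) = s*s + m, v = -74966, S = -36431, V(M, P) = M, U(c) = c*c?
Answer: -5050336350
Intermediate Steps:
U(c) = c²
d(s, m) = m + s² (d(s, m) = s² + m = m + s²)
R = -5050294392 (R = (-460 + (-214)²)*(-36431 - 74966) = (-460 + 45796)*(-111397) = 45336*(-111397) = -5050294392)
R - d(-204, 342) = -5050294392 - (342 + (-204)²) = -5050294392 - (342 + 41616) = -5050294392 - 1*41958 = -5050294392 - 41958 = -5050336350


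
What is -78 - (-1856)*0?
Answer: -78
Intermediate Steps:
-78 - (-1856)*0 = -78 - 116*0 = -78 + 0 = -78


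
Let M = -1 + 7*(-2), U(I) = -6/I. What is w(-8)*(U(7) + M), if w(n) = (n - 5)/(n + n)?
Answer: -1443/112 ≈ -12.884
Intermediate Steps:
w(n) = (-5 + n)/(2*n) (w(n) = (-5 + n)/((2*n)) = (-5 + n)*(1/(2*n)) = (-5 + n)/(2*n))
M = -15 (M = -1 - 14 = -15)
w(-8)*(U(7) + M) = ((½)*(-5 - 8)/(-8))*(-6/7 - 15) = ((½)*(-⅛)*(-13))*(-6*⅐ - 15) = 13*(-6/7 - 15)/16 = (13/16)*(-111/7) = -1443/112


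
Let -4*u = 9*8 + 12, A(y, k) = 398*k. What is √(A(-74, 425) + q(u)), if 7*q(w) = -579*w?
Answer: √170887 ≈ 413.38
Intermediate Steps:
u = -21 (u = -(9*8 + 12)/4 = -(72 + 12)/4 = -¼*84 = -21)
q(w) = -579*w/7 (q(w) = (-579*w)/7 = -579*w/7)
√(A(-74, 425) + q(u)) = √(398*425 - 579/7*(-21)) = √(169150 + 1737) = √170887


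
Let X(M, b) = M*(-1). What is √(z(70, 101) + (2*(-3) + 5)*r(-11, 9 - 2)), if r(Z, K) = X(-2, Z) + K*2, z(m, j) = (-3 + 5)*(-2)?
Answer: 2*I*√5 ≈ 4.4721*I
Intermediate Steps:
X(M, b) = -M
z(m, j) = -4 (z(m, j) = 2*(-2) = -4)
r(Z, K) = 2 + 2*K (r(Z, K) = -1*(-2) + K*2 = 2 + 2*K)
√(z(70, 101) + (2*(-3) + 5)*r(-11, 9 - 2)) = √(-4 + (2*(-3) + 5)*(2 + 2*(9 - 2))) = √(-4 + (-6 + 5)*(2 + 2*7)) = √(-4 - (2 + 14)) = √(-4 - 1*16) = √(-4 - 16) = √(-20) = 2*I*√5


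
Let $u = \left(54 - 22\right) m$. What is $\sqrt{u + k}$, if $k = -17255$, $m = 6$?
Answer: $i \sqrt{17063} \approx 130.63 i$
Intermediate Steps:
$u = 192$ ($u = \left(54 - 22\right) 6 = 32 \cdot 6 = 192$)
$\sqrt{u + k} = \sqrt{192 - 17255} = \sqrt{-17063} = i \sqrt{17063}$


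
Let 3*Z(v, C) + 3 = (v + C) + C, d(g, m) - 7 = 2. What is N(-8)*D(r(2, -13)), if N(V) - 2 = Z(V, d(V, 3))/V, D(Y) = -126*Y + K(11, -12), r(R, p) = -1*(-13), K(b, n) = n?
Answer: -11275/4 ≈ -2818.8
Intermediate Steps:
d(g, m) = 9 (d(g, m) = 7 + 2 = 9)
Z(v, C) = -1 + v/3 + 2*C/3 (Z(v, C) = -1 + ((v + C) + C)/3 = -1 + ((C + v) + C)/3 = -1 + (v + 2*C)/3 = -1 + (v/3 + 2*C/3) = -1 + v/3 + 2*C/3)
r(R, p) = 13
D(Y) = -12 - 126*Y (D(Y) = -126*Y - 12 = -12 - 126*Y)
N(V) = 2 + (5 + V/3)/V (N(V) = 2 + (-1 + V/3 + (2/3)*9)/V = 2 + (-1 + V/3 + 6)/V = 2 + (5 + V/3)/V)
N(-8)*D(r(2, -13)) = (7/3 + 5/(-8))*(-12 - 126*13) = (7/3 + 5*(-1/8))*(-12 - 1638) = (7/3 - 5/8)*(-1650) = (41/24)*(-1650) = -11275/4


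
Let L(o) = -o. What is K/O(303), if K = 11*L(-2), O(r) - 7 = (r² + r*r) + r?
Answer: 11/91964 ≈ 0.00011961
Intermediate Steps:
O(r) = 7 + r + 2*r² (O(r) = 7 + ((r² + r*r) + r) = 7 + ((r² + r²) + r) = 7 + (2*r² + r) = 7 + (r + 2*r²) = 7 + r + 2*r²)
K = 22 (K = 11*(-1*(-2)) = 11*2 = 22)
K/O(303) = 22/(7 + 303 + 2*303²) = 22/(7 + 303 + 2*91809) = 22/(7 + 303 + 183618) = 22/183928 = 22*(1/183928) = 11/91964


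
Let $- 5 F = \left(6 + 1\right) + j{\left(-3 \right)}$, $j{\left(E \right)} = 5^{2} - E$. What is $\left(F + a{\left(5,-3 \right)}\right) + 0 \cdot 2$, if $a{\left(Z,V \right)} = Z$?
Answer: $-2$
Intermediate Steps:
$j{\left(E \right)} = 25 - E$
$F = -7$ ($F = - \frac{\left(6 + 1\right) + \left(25 - -3\right)}{5} = - \frac{7 + \left(25 + 3\right)}{5} = - \frac{7 + 28}{5} = \left(- \frac{1}{5}\right) 35 = -7$)
$\left(F + a{\left(5,-3 \right)}\right) + 0 \cdot 2 = \left(-7 + 5\right) + 0 \cdot 2 = -2 + 0 = -2$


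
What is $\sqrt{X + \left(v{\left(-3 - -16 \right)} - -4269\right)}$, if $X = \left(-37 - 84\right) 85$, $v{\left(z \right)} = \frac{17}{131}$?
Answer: $\frac{i \sqrt{103238349}}{131} \approx 77.562 i$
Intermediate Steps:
$v{\left(z \right)} = \frac{17}{131}$ ($v{\left(z \right)} = 17 \cdot \frac{1}{131} = \frac{17}{131}$)
$X = -10285$ ($X = \left(-121\right) 85 = -10285$)
$\sqrt{X + \left(v{\left(-3 - -16 \right)} - -4269\right)} = \sqrt{-10285 + \left(\frac{17}{131} - -4269\right)} = \sqrt{-10285 + \left(\frac{17}{131} + 4269\right)} = \sqrt{-10285 + \frac{559256}{131}} = \sqrt{- \frac{788079}{131}} = \frac{i \sqrt{103238349}}{131}$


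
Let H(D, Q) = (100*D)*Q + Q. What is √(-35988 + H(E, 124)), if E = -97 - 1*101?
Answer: 2*I*√622766 ≈ 1578.3*I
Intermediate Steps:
E = -198 (E = -97 - 101 = -198)
H(D, Q) = Q + 100*D*Q (H(D, Q) = 100*D*Q + Q = Q + 100*D*Q)
√(-35988 + H(E, 124)) = √(-35988 + 124*(1 + 100*(-198))) = √(-35988 + 124*(1 - 19800)) = √(-35988 + 124*(-19799)) = √(-35988 - 2455076) = √(-2491064) = 2*I*√622766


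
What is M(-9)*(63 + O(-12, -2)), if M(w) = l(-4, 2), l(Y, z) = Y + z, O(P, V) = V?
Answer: -122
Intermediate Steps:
M(w) = -2 (M(w) = -4 + 2 = -2)
M(-9)*(63 + O(-12, -2)) = -2*(63 - 2) = -2*61 = -122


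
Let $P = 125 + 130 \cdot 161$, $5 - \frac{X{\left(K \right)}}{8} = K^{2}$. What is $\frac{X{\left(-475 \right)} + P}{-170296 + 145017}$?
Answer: $\frac{1783905}{25279} \approx 70.569$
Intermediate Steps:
$X{\left(K \right)} = 40 - 8 K^{2}$
$P = 21055$ ($P = 125 + 20930 = 21055$)
$\frac{X{\left(-475 \right)} + P}{-170296 + 145017} = \frac{\left(40 - 8 \left(-475\right)^{2}\right) + 21055}{-170296 + 145017} = \frac{\left(40 - 1805000\right) + 21055}{-25279} = \left(\left(40 - 1805000\right) + 21055\right) \left(- \frac{1}{25279}\right) = \left(-1804960 + 21055\right) \left(- \frac{1}{25279}\right) = \left(-1783905\right) \left(- \frac{1}{25279}\right) = \frac{1783905}{25279}$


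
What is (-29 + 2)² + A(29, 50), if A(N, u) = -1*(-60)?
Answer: 789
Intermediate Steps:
A(N, u) = 60
(-29 + 2)² + A(29, 50) = (-29 + 2)² + 60 = (-27)² + 60 = 729 + 60 = 789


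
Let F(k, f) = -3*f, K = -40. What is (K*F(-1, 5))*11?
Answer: 6600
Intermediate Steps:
(K*F(-1, 5))*11 = -(-120)*5*11 = -40*(-15)*11 = 600*11 = 6600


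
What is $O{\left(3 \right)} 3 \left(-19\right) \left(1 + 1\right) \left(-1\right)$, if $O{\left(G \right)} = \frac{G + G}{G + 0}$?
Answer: $228$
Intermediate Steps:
$O{\left(G \right)} = 2$ ($O{\left(G \right)} = \frac{2 G}{G} = 2$)
$O{\left(3 \right)} 3 \left(-19\right) \left(1 + 1\right) \left(-1\right) = 2 \cdot 3 \left(-19\right) \left(1 + 1\right) \left(-1\right) = 6 \left(-19\right) 2 \left(-1\right) = \left(-114\right) \left(-2\right) = 228$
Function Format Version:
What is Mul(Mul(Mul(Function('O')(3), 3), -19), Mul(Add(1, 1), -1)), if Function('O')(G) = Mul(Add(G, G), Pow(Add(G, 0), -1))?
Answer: 228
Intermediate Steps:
Function('O')(G) = 2 (Function('O')(G) = Mul(Mul(2, G), Pow(G, -1)) = 2)
Mul(Mul(Mul(Function('O')(3), 3), -19), Mul(Add(1, 1), -1)) = Mul(Mul(Mul(2, 3), -19), Mul(Add(1, 1), -1)) = Mul(Mul(6, -19), Mul(2, -1)) = Mul(-114, -2) = 228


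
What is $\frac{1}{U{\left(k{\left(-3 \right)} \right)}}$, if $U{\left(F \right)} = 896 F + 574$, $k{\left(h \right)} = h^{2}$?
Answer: $\frac{1}{8638} \approx 0.00011577$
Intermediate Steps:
$U{\left(F \right)} = 574 + 896 F$
$\frac{1}{U{\left(k{\left(-3 \right)} \right)}} = \frac{1}{574 + 896 \left(-3\right)^{2}} = \frac{1}{574 + 896 \cdot 9} = \frac{1}{574 + 8064} = \frac{1}{8638}$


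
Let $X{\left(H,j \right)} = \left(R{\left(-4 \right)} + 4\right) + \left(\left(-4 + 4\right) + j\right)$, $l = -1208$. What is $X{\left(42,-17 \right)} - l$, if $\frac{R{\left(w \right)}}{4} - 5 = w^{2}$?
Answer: $1279$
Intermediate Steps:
$R{\left(w \right)} = 20 + 4 w^{2}$
$X{\left(H,j \right)} = 88 + j$ ($X{\left(H,j \right)} = \left(\left(20 + 4 \left(-4\right)^{2}\right) + 4\right) + \left(\left(-4 + 4\right) + j\right) = \left(\left(20 + 4 \cdot 16\right) + 4\right) + \left(0 + j\right) = \left(\left(20 + 64\right) + 4\right) + j = \left(84 + 4\right) + j = 88 + j$)
$X{\left(42,-17 \right)} - l = \left(88 - 17\right) - -1208 = 71 + 1208 = 1279$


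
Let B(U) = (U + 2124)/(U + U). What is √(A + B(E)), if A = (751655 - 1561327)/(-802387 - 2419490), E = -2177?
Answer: √51848683052843875002/14028052458 ≈ 0.51330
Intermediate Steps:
B(U) = (2124 + U)/(2*U) (B(U) = (2124 + U)/((2*U)) = (2124 + U)*(1/(2*U)) = (2124 + U)/(2*U))
A = 809672/3221877 (A = -809672/(-3221877) = -809672*(-1/3221877) = 809672/3221877 ≈ 0.25130)
√(A + B(E)) = √(809672/3221877 + (½)*(2124 - 2177)/(-2177)) = √(809672/3221877 + (½)*(-1/2177)*(-53)) = √(809672/3221877 + 53/4354) = √(3696071369/14028052458) = √51848683052843875002/14028052458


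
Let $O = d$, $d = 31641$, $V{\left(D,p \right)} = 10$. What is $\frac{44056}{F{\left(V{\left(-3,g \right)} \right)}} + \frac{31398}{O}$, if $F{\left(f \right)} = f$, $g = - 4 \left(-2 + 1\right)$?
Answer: $\frac{232381646}{52735} \approx 4406.6$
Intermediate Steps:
$g = 4$ ($g = \left(-4\right) \left(-1\right) = 4$)
$O = 31641$
$\frac{44056}{F{\left(V{\left(-3,g \right)} \right)}} + \frac{31398}{O} = \frac{44056}{10} + \frac{31398}{31641} = 44056 \cdot \frac{1}{10} + 31398 \cdot \frac{1}{31641} = \frac{22028}{5} + \frac{10466}{10547} = \frac{232381646}{52735}$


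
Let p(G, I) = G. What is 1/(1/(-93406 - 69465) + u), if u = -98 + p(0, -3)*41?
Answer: -162871/15961359 ≈ -0.010204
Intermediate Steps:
u = -98 (u = -98 + 0*41 = -98 + 0 = -98)
1/(1/(-93406 - 69465) + u) = 1/(1/(-93406 - 69465) - 98) = 1/(1/(-162871) - 98) = 1/(-1/162871 - 98) = 1/(-15961359/162871) = -162871/15961359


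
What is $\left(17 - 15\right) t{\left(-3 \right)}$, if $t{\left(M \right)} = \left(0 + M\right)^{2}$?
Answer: $18$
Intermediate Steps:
$t{\left(M \right)} = M^{2}$
$\left(17 - 15\right) t{\left(-3 \right)} = \left(17 - 15\right) \left(-3\right)^{2} = 2 \cdot 9 = 18$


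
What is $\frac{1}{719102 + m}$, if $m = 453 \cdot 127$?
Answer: $\frac{1}{776633} \approx 1.2876 \cdot 10^{-6}$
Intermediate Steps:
$m = 57531$
$\frac{1}{719102 + m} = \frac{1}{719102 + 57531} = \frac{1}{776633}$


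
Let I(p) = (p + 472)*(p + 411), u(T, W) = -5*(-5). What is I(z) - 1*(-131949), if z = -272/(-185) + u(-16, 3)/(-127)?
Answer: 180545926527201/552015025 ≈ 3.2707e+5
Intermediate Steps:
u(T, W) = 25
z = 29919/23495 (z = -272/(-185) + 25/(-127) = -272*(-1/185) + 25*(-1/127) = 272/185 - 25/127 = 29919/23495 ≈ 1.2734)
I(p) = (411 + p)*(472 + p) (I(p) = (472 + p)*(411 + p) = (411 + p)*(472 + p))
I(z) - 1*(-131949) = (193992 + (29919/23495)² + 883*(29919/23495)) - 1*(-131949) = (193992 + 895146561/552015025 + 26418477/23495) + 131949 = 107708095993476/552015025 + 131949 = 180545926527201/552015025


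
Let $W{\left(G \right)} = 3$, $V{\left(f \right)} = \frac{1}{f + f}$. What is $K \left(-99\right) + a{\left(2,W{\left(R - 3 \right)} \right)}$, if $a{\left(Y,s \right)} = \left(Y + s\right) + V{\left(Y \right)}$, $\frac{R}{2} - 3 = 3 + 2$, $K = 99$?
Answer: $- \frac{39183}{4} \approx -9795.8$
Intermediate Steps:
$R = 16$ ($R = 6 + 2 \left(3 + 2\right) = 6 + 2 \cdot 5 = 6 + 10 = 16$)
$V{\left(f \right)} = \frac{1}{2 f}$
$a{\left(Y,s \right)} = Y + s + \frac{1}{2 Y}$ ($a{\left(Y,s \right)} = \left(Y + s\right) + \frac{1}{2 Y} = Y + s + \frac{1}{2 Y}$)
$K \left(-99\right) + a{\left(2,W{\left(R - 3 \right)} \right)} = 99 \left(-99\right) + \left(2 + 3 + \frac{1}{2 \cdot 2}\right) = -9801 + \left(2 + 3 + \frac{1}{2} \cdot \frac{1}{2}\right) = -9801 + \left(2 + 3 + \frac{1}{4}\right) = -9801 + \frac{21}{4} = - \frac{39183}{4}$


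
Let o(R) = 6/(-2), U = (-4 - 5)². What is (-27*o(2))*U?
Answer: 6561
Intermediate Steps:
U = 81 (U = (-9)² = 81)
o(R) = -3 (o(R) = 6*(-½) = -3)
(-27*o(2))*U = -27*(-3)*81 = 81*81 = 6561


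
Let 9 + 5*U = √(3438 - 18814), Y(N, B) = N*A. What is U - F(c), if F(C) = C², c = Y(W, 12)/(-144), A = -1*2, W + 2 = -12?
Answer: -11909/6480 + 124*I/5 ≈ -1.8378 + 24.8*I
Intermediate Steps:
W = -14 (W = -2 - 12 = -14)
A = -2
Y(N, B) = -2*N (Y(N, B) = N*(-2) = -2*N)
U = -9/5 + 124*I/5 (U = -9/5 + √(3438 - 18814)/5 = -9/5 + √(-15376)/5 = -9/5 + (124*I)/5 = -9/5 + 124*I/5 ≈ -1.8 + 24.8*I)
c = -7/36 (c = -2*(-14)/(-144) = 28*(-1/144) = -7/36 ≈ -0.19444)
U - F(c) = (-9/5 + 124*I/5) - (-7/36)² = (-9/5 + 124*I/5) - 1*49/1296 = (-9/5 + 124*I/5) - 49/1296 = -11909/6480 + 124*I/5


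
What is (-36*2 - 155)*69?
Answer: -15663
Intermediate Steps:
(-36*2 - 155)*69 = (-72 - 155)*69 = -227*69 = -15663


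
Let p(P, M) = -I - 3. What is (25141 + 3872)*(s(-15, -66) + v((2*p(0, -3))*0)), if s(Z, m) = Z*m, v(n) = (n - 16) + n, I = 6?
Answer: 28258662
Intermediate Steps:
p(P, M) = -9 (p(P, M) = -1*6 - 3 = -6 - 3 = -9)
v(n) = -16 + 2*n (v(n) = (-16 + n) + n = -16 + 2*n)
(25141 + 3872)*(s(-15, -66) + v((2*p(0, -3))*0)) = (25141 + 3872)*(-15*(-66) + (-16 + 2*((2*(-9))*0))) = 29013*(990 + (-16 + 2*(-18*0))) = 29013*(990 + (-16 + 2*0)) = 29013*(990 + (-16 + 0)) = 29013*(990 - 16) = 29013*974 = 28258662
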